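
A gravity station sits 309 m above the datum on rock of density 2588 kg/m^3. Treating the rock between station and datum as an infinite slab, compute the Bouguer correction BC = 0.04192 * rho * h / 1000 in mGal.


BC = 0.04192 * rho * h / 1000
= 0.04192 * 2588 * 309 / 1000
= 33.5231 mGal

33.5231


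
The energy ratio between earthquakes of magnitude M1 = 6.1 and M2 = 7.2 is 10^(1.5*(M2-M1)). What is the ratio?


M2 - M1 = 7.2 - 6.1 = 1.1
1.5 * 1.1 = 1.65
ratio = 10^1.65 = 44.67

44.67


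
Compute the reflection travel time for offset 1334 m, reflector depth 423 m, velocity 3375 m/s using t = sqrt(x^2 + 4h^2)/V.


x^2 + 4h^2 = 1334^2 + 4*423^2 = 1779556 + 715716 = 2495272
sqrt(2495272) = 1579.643
t = 1579.643 / 3375 = 0.468 s

0.468


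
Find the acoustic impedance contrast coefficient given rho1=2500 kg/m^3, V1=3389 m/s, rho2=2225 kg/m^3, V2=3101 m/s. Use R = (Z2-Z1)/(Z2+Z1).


Z1 = 2500 * 3389 = 8472500
Z2 = 2225 * 3101 = 6899725
R = (6899725 - 8472500) / (6899725 + 8472500) = -1572775 / 15372225 = -0.1023

-0.1023


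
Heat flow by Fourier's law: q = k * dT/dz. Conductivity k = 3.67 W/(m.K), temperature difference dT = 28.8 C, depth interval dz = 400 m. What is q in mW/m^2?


q = k * dT / dz * 1000
= 3.67 * 28.8 / 400 * 1000
= 0.26424 * 1000
= 264.24 mW/m^2

264.24


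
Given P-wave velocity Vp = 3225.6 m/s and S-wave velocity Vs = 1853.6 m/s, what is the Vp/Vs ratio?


Vp/Vs = 3225.6 / 1853.6
= 1.7402

1.7402


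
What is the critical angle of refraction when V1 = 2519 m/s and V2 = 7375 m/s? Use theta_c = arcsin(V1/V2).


V1/V2 = 2519/7375 = 0.341559
theta_c = arcsin(0.341559) = 19.9719 degrees

19.9719


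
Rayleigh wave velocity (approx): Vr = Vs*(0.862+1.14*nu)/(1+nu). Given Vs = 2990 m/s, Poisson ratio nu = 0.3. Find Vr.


Numerator factor = 0.862 + 1.14*0.3 = 1.204
Denominator = 1 + 0.3 = 1.3
Vr = 2990 * 1.204 / 1.3 = 2769.2 m/s

2769.2


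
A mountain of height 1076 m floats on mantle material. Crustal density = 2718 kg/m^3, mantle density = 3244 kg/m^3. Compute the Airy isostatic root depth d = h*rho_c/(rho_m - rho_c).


rho_m - rho_c = 3244 - 2718 = 526
d = 1076 * 2718 / 526
= 2924568 / 526
= 5560.02 m

5560.02


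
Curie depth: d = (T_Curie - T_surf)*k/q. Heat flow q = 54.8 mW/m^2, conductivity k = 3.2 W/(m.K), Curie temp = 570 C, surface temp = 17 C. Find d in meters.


T_Curie - T_surf = 570 - 17 = 553 C
Convert q to W/m^2: 54.8 mW/m^2 = 0.0548 W/m^2
d = 553 * 3.2 / 0.0548 = 32291.97 m

32291.97


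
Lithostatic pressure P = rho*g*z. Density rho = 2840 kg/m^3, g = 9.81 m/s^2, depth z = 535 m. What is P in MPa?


P = rho * g * z / 1e6
= 2840 * 9.81 * 535 / 1e6
= 14905314.0 / 1e6
= 14.9053 MPa

14.9053


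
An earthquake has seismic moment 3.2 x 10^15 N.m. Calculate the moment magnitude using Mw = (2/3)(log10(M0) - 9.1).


log10(M0) = log10(3.2 x 10^15) = 15.5051
Mw = 2/3 * (15.5051 - 9.1)
= 2/3 * 6.4051
= 4.27

4.27


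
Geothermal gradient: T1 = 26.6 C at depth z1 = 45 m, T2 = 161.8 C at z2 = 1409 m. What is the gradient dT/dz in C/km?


dT = 161.8 - 26.6 = 135.2 C
dz = 1409 - 45 = 1364 m
gradient = dT/dz * 1000 = 135.2/1364 * 1000 = 99.1202 C/km

99.1202


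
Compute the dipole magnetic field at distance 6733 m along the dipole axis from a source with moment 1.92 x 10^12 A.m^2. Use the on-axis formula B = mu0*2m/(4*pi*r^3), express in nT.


m = 1.92 x 10^12 = 1920000000000 A.m^2
2m = 3840000000000 A.m^2
r^3 = 6733^3 = 305229034837
B = (4pi*10^-7) * 3840000000000 / (4*pi * 305229034837) * 1e9
= 4825486.315914 / 3835621174024.89 * 1e9
= 1258.0717 nT

1258.0717


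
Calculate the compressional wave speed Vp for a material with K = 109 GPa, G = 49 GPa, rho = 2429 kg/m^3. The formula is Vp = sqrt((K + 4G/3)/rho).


First compute the effective modulus:
K + 4G/3 = 109e9 + 4*49e9/3 = 174333333333.33 Pa
Then divide by density:
174333333333.33 / 2429 = 71771648.1405 Pa/(kg/m^3)
Take the square root:
Vp = sqrt(71771648.1405) = 8471.81 m/s

8471.81


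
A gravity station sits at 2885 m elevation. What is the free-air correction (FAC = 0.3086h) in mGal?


FAC = 0.3086 * h
= 0.3086 * 2885
= 890.311 mGal

890.311


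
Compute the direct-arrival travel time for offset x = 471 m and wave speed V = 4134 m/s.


t = x / V
= 471 / 4134
= 0.1139 s

0.1139


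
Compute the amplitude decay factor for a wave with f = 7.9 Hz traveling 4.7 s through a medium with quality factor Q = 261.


pi*f*t/Q = pi*7.9*4.7/261 = 0.446925
A/A0 = exp(-0.446925) = 0.639592

0.639592


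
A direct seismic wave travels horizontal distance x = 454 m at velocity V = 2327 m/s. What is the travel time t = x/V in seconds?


t = x / V
= 454 / 2327
= 0.1951 s

0.1951


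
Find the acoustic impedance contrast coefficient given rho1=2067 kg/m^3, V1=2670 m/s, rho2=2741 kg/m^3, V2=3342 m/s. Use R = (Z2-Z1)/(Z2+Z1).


Z1 = 2067 * 2670 = 5518890
Z2 = 2741 * 3342 = 9160422
R = (9160422 - 5518890) / (9160422 + 5518890) = 3641532 / 14679312 = 0.2481

0.2481


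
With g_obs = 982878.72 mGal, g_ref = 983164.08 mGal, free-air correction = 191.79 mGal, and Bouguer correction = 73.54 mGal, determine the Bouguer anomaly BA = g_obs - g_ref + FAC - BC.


BA = g_obs - g_ref + FAC - BC
= 982878.72 - 983164.08 + 191.79 - 73.54
= -167.11 mGal

-167.11


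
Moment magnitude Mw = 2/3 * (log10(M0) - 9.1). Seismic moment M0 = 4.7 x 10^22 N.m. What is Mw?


log10(M0) = log10(4.7 x 10^22) = 22.6721
Mw = 2/3 * (22.6721 - 9.1)
= 2/3 * 13.5721
= 9.05

9.05


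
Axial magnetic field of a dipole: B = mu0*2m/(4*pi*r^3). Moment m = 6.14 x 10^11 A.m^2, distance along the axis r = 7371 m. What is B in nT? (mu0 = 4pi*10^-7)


m = 6.14 x 10^11 = 614000000000 A.m^2
2m = 1228000000000 A.m^2
r^3 = 7371^3 = 400478525811
B = (4pi*10^-7) * 1228000000000 / (4*pi * 400478525811) * 1e9
= 1543150.311443 / 5032561578433.23 * 1e9
= 306.6332 nT

306.6332


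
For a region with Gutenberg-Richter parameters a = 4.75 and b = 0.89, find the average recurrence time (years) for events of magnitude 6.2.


log10(N) = 4.75 - 0.89*6.2 = -0.768
N = 10^-0.768 = 0.170608
T = 1/N = 1/0.170608 = 5.8614 years

5.8614


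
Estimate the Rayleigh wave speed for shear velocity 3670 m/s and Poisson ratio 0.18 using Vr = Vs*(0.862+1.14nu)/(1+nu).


Numerator factor = 0.862 + 1.14*0.18 = 1.0672
Denominator = 1 + 0.18 = 1.18
Vr = 3670 * 1.0672 / 1.18 = 3319.17 m/s

3319.17


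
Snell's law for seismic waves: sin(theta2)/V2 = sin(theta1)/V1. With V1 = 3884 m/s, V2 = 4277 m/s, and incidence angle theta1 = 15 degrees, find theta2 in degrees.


sin(theta1) = sin(15 deg) = 0.258819
sin(theta2) = V2/V1 * sin(theta1) = 4277/3884 * 0.258819 = 0.285007
theta2 = arcsin(0.285007) = 16.5593 degrees

16.5593


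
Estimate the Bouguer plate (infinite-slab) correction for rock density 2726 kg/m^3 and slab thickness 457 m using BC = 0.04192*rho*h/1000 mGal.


BC = 0.04192 * rho * h / 1000
= 0.04192 * 2726 * 457 / 1000
= 52.2232 mGal

52.2232


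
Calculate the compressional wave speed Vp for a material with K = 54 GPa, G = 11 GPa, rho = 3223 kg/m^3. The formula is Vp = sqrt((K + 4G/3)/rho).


First compute the effective modulus:
K + 4G/3 = 54e9 + 4*11e9/3 = 68666666666.67 Pa
Then divide by density:
68666666666.67 / 3223 = 21305202.1926 Pa/(kg/m^3)
Take the square root:
Vp = sqrt(21305202.1926) = 4615.76 m/s

4615.76


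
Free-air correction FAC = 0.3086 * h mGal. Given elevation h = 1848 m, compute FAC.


FAC = 0.3086 * h
= 0.3086 * 1848
= 570.2928 mGal

570.2928


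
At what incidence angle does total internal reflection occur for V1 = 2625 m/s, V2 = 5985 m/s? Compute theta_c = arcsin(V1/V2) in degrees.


V1/V2 = 2625/5985 = 0.438596
theta_c = arcsin(0.438596) = 26.0144 degrees

26.0144


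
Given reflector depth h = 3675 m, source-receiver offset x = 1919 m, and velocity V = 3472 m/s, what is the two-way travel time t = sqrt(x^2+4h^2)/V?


x^2 + 4h^2 = 1919^2 + 4*3675^2 = 3682561 + 54022500 = 57705061
sqrt(57705061) = 7596.3847
t = 7596.3847 / 3472 = 2.1879 s

2.1879


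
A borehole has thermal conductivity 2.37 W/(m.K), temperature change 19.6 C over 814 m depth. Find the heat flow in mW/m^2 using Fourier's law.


q = k * dT / dz * 1000
= 2.37 * 19.6 / 814 * 1000
= 0.057066 * 1000
= 57.0663 mW/m^2

57.0663


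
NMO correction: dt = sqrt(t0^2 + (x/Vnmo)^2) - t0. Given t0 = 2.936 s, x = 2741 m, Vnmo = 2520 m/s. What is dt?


x/Vnmo = 2741/2520 = 1.087698
(x/Vnmo)^2 = 1.183088
t0^2 = 8.620096
sqrt(8.620096 + 1.183088) = 3.131004
dt = 3.131004 - 2.936 = 0.195004

0.195004


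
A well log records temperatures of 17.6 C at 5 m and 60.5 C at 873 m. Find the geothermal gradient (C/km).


dT = 60.5 - 17.6 = 42.9 C
dz = 873 - 5 = 868 m
gradient = dT/dz * 1000 = 42.9/868 * 1000 = 49.424 C/km

49.424


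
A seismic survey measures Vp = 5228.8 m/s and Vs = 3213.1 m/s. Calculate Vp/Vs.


Vp/Vs = 5228.8 / 3213.1
= 1.6273

1.6273


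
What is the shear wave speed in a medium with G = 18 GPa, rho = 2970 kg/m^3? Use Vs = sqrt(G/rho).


Convert G to Pa: G = 18e9 Pa
Compute G/rho = 18e9 / 2970 = 6060606.0606
Vs = sqrt(6060606.0606) = 2461.83 m/s

2461.83


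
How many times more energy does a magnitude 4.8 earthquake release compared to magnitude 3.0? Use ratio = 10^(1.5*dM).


M2 - M1 = 4.8 - 3.0 = 1.8
1.5 * 1.8 = 2.7
ratio = 10^2.7 = 501.19

501.19


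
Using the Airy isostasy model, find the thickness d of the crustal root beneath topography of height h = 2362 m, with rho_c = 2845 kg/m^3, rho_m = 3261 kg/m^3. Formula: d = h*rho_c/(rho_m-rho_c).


rho_m - rho_c = 3261 - 2845 = 416
d = 2362 * 2845 / 416
= 6719890 / 416
= 16153.58 m

16153.58


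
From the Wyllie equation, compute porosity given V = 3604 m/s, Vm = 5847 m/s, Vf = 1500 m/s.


1/V - 1/Vm = 1/3604 - 1/5847 = 0.00010644
1/Vf - 1/Vm = 1/1500 - 1/5847 = 0.00049564
phi = 0.00010644 / 0.00049564 = 0.2148

0.2148


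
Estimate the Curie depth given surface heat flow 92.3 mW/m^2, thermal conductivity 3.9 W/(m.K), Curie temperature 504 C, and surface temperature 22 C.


T_Curie - T_surf = 504 - 22 = 482 C
Convert q to W/m^2: 92.3 mW/m^2 = 0.0923 W/m^2
d = 482 * 3.9 / 0.0923 = 20366.2 m

20366.2


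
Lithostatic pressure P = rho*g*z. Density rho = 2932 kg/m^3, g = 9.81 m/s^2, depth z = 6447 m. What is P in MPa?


P = rho * g * z / 1e6
= 2932 * 9.81 * 6447 / 1e6
= 185434545.24 / 1e6
= 185.4345 MPa

185.4345


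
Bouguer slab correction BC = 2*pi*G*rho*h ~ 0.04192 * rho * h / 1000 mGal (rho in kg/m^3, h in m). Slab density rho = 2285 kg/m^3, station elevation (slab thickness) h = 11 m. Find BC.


BC = 0.04192 * rho * h / 1000
= 0.04192 * 2285 * 11 / 1000
= 1.0537 mGal

1.0537


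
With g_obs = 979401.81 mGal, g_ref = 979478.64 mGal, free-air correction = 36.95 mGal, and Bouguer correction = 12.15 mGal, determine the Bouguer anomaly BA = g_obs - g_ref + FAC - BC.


BA = g_obs - g_ref + FAC - BC
= 979401.81 - 979478.64 + 36.95 - 12.15
= -52.03 mGal

-52.03


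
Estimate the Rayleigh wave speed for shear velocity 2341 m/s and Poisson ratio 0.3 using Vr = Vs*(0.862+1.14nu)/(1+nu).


Numerator factor = 0.862 + 1.14*0.3 = 1.204
Denominator = 1 + 0.3 = 1.3
Vr = 2341 * 1.204 / 1.3 = 2168.13 m/s

2168.13


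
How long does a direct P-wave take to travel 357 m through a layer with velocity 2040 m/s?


t = x / V
= 357 / 2040
= 0.175 s

0.175


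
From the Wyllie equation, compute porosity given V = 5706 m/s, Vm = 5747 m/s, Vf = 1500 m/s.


1/V - 1/Vm = 1/5706 - 1/5747 = 1.25e-06
1/Vf - 1/Vm = 1/1500 - 1/5747 = 0.00049266
phi = 1.25e-06 / 0.00049266 = 0.0025

0.0025


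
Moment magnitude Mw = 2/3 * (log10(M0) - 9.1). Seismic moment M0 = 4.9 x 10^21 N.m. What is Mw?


log10(M0) = log10(4.9 x 10^21) = 21.6902
Mw = 2/3 * (21.6902 - 9.1)
= 2/3 * 12.5902
= 8.39

8.39


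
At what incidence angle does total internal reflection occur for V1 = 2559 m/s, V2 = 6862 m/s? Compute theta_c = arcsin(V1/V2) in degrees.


V1/V2 = 2559/6862 = 0.372923
theta_c = arcsin(0.372923) = 21.896 degrees

21.896


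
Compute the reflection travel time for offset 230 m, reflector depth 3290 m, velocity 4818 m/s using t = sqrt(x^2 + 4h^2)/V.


x^2 + 4h^2 = 230^2 + 4*3290^2 = 52900 + 43296400 = 43349300
sqrt(43349300) = 6584.0185
t = 6584.0185 / 4818 = 1.3665 s

1.3665


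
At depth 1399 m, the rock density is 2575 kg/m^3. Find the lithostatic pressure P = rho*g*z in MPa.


P = rho * g * z / 1e6
= 2575 * 9.81 * 1399 / 1e6
= 35339789.25 / 1e6
= 35.3398 MPa

35.3398


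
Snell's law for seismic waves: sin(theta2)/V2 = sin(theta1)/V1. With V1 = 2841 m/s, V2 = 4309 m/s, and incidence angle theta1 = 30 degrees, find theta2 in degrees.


sin(theta1) = sin(30 deg) = 0.5
sin(theta2) = V2/V1 * sin(theta1) = 4309/2841 * 0.5 = 0.75836
theta2 = arcsin(0.75836) = 49.3198 degrees

49.3198


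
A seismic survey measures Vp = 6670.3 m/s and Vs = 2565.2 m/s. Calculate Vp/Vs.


Vp/Vs = 6670.3 / 2565.2
= 2.6003

2.6003


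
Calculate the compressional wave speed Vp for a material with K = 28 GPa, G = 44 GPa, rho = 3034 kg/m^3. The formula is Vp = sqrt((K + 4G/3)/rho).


First compute the effective modulus:
K + 4G/3 = 28e9 + 4*44e9/3 = 86666666666.67 Pa
Then divide by density:
86666666666.67 / 3034 = 28565150.5164 Pa/(kg/m^3)
Take the square root:
Vp = sqrt(28565150.5164) = 5344.64 m/s

5344.64


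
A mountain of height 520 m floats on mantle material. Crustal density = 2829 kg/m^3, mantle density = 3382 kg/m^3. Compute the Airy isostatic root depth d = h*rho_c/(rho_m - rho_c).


rho_m - rho_c = 3382 - 2829 = 553
d = 520 * 2829 / 553
= 1471080 / 553
= 2660.18 m

2660.18


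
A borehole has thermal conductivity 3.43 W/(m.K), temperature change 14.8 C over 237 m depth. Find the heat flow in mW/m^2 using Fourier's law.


q = k * dT / dz * 1000
= 3.43 * 14.8 / 237 * 1000
= 0.214194 * 1000
= 214.1941 mW/m^2

214.1941


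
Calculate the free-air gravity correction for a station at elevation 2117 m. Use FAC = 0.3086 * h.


FAC = 0.3086 * h
= 0.3086 * 2117
= 653.3062 mGal

653.3062


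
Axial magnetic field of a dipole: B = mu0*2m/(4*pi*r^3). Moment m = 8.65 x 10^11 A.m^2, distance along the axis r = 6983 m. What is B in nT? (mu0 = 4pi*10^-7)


m = 8.65 x 10^11 = 865000000000 A.m^2
2m = 1730000000000 A.m^2
r^3 = 6983^3 = 340507064087
B = (4pi*10^-7) * 1730000000000 / (4*pi * 340507064087) * 1e9
= 2173982.116284 / 4278937964124.59 * 1e9
= 508.0658 nT

508.0658


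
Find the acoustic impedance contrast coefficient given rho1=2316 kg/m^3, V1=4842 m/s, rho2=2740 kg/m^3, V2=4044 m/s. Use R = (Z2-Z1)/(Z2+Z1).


Z1 = 2316 * 4842 = 11214072
Z2 = 2740 * 4044 = 11080560
R = (11080560 - 11214072) / (11080560 + 11214072) = -133512 / 22294632 = -0.006

-0.006


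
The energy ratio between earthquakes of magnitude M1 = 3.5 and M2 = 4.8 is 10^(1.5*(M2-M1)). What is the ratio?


M2 - M1 = 4.8 - 3.5 = 1.3
1.5 * 1.3 = 1.95
ratio = 10^1.95 = 89.13

89.13


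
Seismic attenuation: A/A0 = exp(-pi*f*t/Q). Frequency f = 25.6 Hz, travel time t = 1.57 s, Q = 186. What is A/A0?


pi*f*t/Q = pi*25.6*1.57/186 = 0.678854
A/A0 = exp(-0.678854) = 0.507198

0.507198


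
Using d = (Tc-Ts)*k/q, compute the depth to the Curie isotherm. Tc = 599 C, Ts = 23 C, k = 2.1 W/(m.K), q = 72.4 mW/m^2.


T_Curie - T_surf = 599 - 23 = 576 C
Convert q to W/m^2: 72.4 mW/m^2 = 0.0724 W/m^2
d = 576 * 2.1 / 0.0724 = 16707.18 m

16707.18


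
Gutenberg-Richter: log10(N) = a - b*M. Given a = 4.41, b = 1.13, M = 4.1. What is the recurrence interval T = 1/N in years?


log10(N) = 4.41 - 1.13*4.1 = -0.223
N = 10^-0.223 = 0.598412
T = 1/N = 1/0.598412 = 1.6711 years

1.6711


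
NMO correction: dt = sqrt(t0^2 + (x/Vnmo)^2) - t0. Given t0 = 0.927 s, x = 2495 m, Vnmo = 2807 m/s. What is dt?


x/Vnmo = 2495/2807 = 0.888849
(x/Vnmo)^2 = 0.790053
t0^2 = 0.859329
sqrt(0.859329 + 0.790053) = 1.284283
dt = 1.284283 - 0.927 = 0.357283

0.357283


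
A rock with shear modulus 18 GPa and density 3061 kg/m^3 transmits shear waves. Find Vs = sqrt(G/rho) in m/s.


Convert G to Pa: G = 18e9 Pa
Compute G/rho = 18e9 / 3061 = 5880431.2316
Vs = sqrt(5880431.2316) = 2424.96 m/s

2424.96


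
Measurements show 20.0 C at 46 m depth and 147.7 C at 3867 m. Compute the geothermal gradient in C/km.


dT = 147.7 - 20.0 = 127.7 C
dz = 3867 - 46 = 3821 m
gradient = dT/dz * 1000 = 127.7/3821 * 1000 = 33.4206 C/km

33.4206


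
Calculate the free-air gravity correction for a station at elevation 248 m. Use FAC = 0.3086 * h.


FAC = 0.3086 * h
= 0.3086 * 248
= 76.5328 mGal

76.5328


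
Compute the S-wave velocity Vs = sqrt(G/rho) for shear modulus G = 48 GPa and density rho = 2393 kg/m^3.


Convert G to Pa: G = 48e9 Pa
Compute G/rho = 48e9 / 2393 = 20058503.9699
Vs = sqrt(20058503.9699) = 4478.67 m/s

4478.67


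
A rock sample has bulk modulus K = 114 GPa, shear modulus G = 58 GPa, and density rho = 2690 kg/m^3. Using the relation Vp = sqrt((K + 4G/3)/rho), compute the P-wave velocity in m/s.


First compute the effective modulus:
K + 4G/3 = 114e9 + 4*58e9/3 = 191333333333.33 Pa
Then divide by density:
191333333333.33 / 2690 = 71127633.2094 Pa/(kg/m^3)
Take the square root:
Vp = sqrt(71127633.2094) = 8433.72 m/s

8433.72


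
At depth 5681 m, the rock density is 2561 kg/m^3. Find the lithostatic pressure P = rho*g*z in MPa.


P = rho * g * z / 1e6
= 2561 * 9.81 * 5681 / 1e6
= 142726092.21 / 1e6
= 142.7261 MPa

142.7261


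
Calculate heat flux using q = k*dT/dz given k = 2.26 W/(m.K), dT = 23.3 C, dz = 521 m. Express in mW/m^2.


q = k * dT / dz * 1000
= 2.26 * 23.3 / 521 * 1000
= 0.101071 * 1000
= 101.071 mW/m^2

101.071


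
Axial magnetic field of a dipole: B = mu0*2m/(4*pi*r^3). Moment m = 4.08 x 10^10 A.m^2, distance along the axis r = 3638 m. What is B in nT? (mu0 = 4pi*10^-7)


m = 4.08 x 10^10 = 40800000000 A.m^2
2m = 81600000000 A.m^2
r^3 = 3638^3 = 48149090072
B = (4pi*10^-7) * 81600000000 / (4*pi * 48149090072) * 1e9
= 102541.584213 / 605059310588.91 * 1e9
= 169.4736 nT

169.4736


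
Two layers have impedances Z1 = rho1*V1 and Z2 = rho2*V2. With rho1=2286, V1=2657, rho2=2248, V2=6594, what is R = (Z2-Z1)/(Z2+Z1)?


Z1 = 2286 * 2657 = 6073902
Z2 = 2248 * 6594 = 14823312
R = (14823312 - 6073902) / (14823312 + 6073902) = 8749410 / 20897214 = 0.4187

0.4187


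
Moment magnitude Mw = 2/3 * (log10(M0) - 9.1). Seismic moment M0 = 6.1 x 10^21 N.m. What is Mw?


log10(M0) = log10(6.1 x 10^21) = 21.7853
Mw = 2/3 * (21.7853 - 9.1)
= 2/3 * 12.6853
= 8.46

8.46


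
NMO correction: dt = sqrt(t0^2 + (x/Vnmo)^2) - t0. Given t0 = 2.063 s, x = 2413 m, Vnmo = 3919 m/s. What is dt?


x/Vnmo = 2413/3919 = 0.615718
(x/Vnmo)^2 = 0.379109
t0^2 = 4.255969
sqrt(4.255969 + 0.379109) = 2.152923
dt = 2.152923 - 2.063 = 0.089923

0.089923


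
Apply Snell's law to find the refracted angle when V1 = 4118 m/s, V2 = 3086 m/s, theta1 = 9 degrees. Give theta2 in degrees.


sin(theta1) = sin(9 deg) = 0.156434
sin(theta2) = V2/V1 * sin(theta1) = 3086/4118 * 0.156434 = 0.117231
theta2 = arcsin(0.117231) = 6.7323 degrees

6.7323


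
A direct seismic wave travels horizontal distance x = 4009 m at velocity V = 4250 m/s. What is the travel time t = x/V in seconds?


t = x / V
= 4009 / 4250
= 0.9433 s

0.9433


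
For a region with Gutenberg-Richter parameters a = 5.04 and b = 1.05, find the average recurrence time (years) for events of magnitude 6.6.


log10(N) = 5.04 - 1.05*6.6 = -1.89
N = 10^-1.89 = 0.012882
T = 1/N = 1/0.012882 = 77.6247 years

77.6247


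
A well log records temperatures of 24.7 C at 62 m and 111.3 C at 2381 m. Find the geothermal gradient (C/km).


dT = 111.3 - 24.7 = 86.6 C
dz = 2381 - 62 = 2319 m
gradient = dT/dz * 1000 = 86.6/2319 * 1000 = 37.3437 C/km

37.3437


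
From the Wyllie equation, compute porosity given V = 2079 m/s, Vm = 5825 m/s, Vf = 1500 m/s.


1/V - 1/Vm = 1/2079 - 1/5825 = 0.00030933
1/Vf - 1/Vm = 1/1500 - 1/5825 = 0.00049499
phi = 0.00030933 / 0.00049499 = 0.6249

0.6249


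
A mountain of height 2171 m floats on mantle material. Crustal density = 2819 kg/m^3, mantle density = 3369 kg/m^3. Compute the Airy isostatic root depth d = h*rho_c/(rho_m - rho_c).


rho_m - rho_c = 3369 - 2819 = 550
d = 2171 * 2819 / 550
= 6120049 / 550
= 11127.36 m

11127.36


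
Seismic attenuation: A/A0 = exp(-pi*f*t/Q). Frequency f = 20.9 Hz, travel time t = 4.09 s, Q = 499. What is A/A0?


pi*f*t/Q = pi*20.9*4.09/499 = 0.538169
A/A0 = exp(-0.538169) = 0.583816

0.583816


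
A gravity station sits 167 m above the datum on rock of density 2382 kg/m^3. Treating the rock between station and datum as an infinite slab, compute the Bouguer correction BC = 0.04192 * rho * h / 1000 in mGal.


BC = 0.04192 * rho * h / 1000
= 0.04192 * 2382 * 167 / 1000
= 16.6755 mGal

16.6755


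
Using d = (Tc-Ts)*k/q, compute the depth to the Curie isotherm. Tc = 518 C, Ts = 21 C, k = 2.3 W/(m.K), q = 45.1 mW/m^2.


T_Curie - T_surf = 518 - 21 = 497 C
Convert q to W/m^2: 45.1 mW/m^2 = 0.0451 W/m^2
d = 497 * 2.3 / 0.0451 = 25345.9 m

25345.9


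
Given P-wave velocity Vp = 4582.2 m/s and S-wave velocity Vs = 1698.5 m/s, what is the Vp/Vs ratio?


Vp/Vs = 4582.2 / 1698.5
= 2.6978

2.6978


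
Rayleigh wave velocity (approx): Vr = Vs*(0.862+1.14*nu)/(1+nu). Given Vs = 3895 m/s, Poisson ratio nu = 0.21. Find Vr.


Numerator factor = 0.862 + 1.14*0.21 = 1.1014
Denominator = 1 + 0.21 = 1.21
Vr = 3895 * 1.1014 / 1.21 = 3545.42 m/s

3545.42


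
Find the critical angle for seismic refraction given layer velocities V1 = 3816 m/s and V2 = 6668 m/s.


V1/V2 = 3816/6668 = 0.572286
theta_c = arcsin(0.572286) = 34.9098 degrees

34.9098


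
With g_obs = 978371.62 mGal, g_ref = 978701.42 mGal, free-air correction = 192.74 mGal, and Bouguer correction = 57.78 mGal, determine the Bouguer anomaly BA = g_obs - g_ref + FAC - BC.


BA = g_obs - g_ref + FAC - BC
= 978371.62 - 978701.42 + 192.74 - 57.78
= -194.84 mGal

-194.84


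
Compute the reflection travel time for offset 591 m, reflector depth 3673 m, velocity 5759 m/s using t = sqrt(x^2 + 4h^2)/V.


x^2 + 4h^2 = 591^2 + 4*3673^2 = 349281 + 53963716 = 54312997
sqrt(54312997) = 7369.7352
t = 7369.7352 / 5759 = 1.2797 s

1.2797


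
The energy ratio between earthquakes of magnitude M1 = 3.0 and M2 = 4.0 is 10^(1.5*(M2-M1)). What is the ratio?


M2 - M1 = 4.0 - 3.0 = 1.0
1.5 * 1.0 = 1.5
ratio = 10^1.5 = 31.62

31.62


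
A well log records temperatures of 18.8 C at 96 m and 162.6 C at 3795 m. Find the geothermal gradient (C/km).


dT = 162.6 - 18.8 = 143.8 C
dz = 3795 - 96 = 3699 m
gradient = dT/dz * 1000 = 143.8/3699 * 1000 = 38.8754 C/km

38.8754


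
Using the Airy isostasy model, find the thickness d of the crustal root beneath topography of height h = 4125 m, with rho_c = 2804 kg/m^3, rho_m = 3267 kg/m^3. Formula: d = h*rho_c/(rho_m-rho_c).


rho_m - rho_c = 3267 - 2804 = 463
d = 4125 * 2804 / 463
= 11566500 / 463
= 24981.64 m

24981.64


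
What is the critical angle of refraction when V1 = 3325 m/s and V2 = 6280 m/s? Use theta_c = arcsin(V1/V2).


V1/V2 = 3325/6280 = 0.529459
theta_c = arcsin(0.529459) = 31.9689 degrees

31.9689


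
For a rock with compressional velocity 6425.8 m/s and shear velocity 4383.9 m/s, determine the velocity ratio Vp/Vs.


Vp/Vs = 6425.8 / 4383.9
= 1.4658

1.4658


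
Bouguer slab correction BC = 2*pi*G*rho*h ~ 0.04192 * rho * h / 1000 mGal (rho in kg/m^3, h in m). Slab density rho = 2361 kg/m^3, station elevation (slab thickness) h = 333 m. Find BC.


BC = 0.04192 * rho * h / 1000
= 0.04192 * 2361 * 333 / 1000
= 32.958 mGal

32.958


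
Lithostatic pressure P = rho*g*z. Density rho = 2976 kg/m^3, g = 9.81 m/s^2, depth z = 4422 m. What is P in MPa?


P = rho * g * z / 1e6
= 2976 * 9.81 * 4422 / 1e6
= 129098344.32 / 1e6
= 129.0983 MPa

129.0983


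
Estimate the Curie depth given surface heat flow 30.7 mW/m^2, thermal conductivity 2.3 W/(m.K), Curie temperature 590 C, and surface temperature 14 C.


T_Curie - T_surf = 590 - 14 = 576 C
Convert q to W/m^2: 30.7 mW/m^2 = 0.0307 W/m^2
d = 576 * 2.3 / 0.0307 = 43153.09 m

43153.09


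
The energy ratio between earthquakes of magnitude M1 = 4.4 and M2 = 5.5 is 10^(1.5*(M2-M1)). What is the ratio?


M2 - M1 = 5.5 - 4.4 = 1.1
1.5 * 1.1 = 1.65
ratio = 10^1.65 = 44.67

44.67


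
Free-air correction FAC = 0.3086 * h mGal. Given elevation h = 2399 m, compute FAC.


FAC = 0.3086 * h
= 0.3086 * 2399
= 740.3314 mGal

740.3314


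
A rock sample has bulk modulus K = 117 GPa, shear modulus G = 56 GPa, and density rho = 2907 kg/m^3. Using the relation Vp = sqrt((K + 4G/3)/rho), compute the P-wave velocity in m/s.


First compute the effective modulus:
K + 4G/3 = 117e9 + 4*56e9/3 = 191666666666.67 Pa
Then divide by density:
191666666666.67 / 2907 = 65932805.8709 Pa/(kg/m^3)
Take the square root:
Vp = sqrt(65932805.8709) = 8119.9 m/s

8119.9


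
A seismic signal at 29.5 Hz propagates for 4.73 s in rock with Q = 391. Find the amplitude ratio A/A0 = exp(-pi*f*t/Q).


pi*f*t/Q = pi*29.5*4.73/391 = 1.121131
A/A0 = exp(-1.121131) = 0.325911

0.325911


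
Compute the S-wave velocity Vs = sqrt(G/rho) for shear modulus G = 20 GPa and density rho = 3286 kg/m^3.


Convert G to Pa: G = 20e9 Pa
Compute G/rho = 20e9 / 3286 = 6086427.2672
Vs = sqrt(6086427.2672) = 2467.07 m/s

2467.07


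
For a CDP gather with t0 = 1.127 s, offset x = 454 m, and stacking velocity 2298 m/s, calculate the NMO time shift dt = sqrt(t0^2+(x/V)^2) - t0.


x/Vnmo = 454/2298 = 0.197563
(x/Vnmo)^2 = 0.039031
t0^2 = 1.270129
sqrt(1.270129 + 0.039031) = 1.144185
dt = 1.144185 - 1.127 = 0.017185

0.017185


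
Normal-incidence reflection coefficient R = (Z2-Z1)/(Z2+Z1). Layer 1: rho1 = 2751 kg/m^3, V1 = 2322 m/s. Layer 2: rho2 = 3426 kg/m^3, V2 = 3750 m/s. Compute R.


Z1 = 2751 * 2322 = 6387822
Z2 = 3426 * 3750 = 12847500
R = (12847500 - 6387822) / (12847500 + 6387822) = 6459678 / 19235322 = 0.3358

0.3358


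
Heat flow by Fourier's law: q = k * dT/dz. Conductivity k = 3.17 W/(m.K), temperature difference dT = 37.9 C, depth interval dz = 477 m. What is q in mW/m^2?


q = k * dT / dz * 1000
= 3.17 * 37.9 / 477 * 1000
= 0.251872 * 1000
= 251.8721 mW/m^2

251.8721


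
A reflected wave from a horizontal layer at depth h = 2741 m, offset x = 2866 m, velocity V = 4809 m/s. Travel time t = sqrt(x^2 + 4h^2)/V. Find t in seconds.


x^2 + 4h^2 = 2866^2 + 4*2741^2 = 8213956 + 30052324 = 38266280
sqrt(38266280) = 6185.9745
t = 6185.9745 / 4809 = 1.2863 s

1.2863


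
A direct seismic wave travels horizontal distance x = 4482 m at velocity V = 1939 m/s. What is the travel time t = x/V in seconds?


t = x / V
= 4482 / 1939
= 2.3115 s

2.3115


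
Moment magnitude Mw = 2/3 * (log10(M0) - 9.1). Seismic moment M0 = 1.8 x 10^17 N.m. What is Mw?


log10(M0) = log10(1.8 x 10^17) = 17.2553
Mw = 2/3 * (17.2553 - 9.1)
= 2/3 * 8.1553
= 5.44

5.44


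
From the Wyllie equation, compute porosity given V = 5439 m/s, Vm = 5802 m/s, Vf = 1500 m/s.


1/V - 1/Vm = 1/5439 - 1/5802 = 1.15e-05
1/Vf - 1/Vm = 1/1500 - 1/5802 = 0.00049431
phi = 1.15e-05 / 0.00049431 = 0.0233

0.0233


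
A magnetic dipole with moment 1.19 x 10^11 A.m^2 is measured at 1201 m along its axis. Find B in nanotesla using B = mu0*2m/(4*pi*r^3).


m = 1.19 x 10^11 = 119000000000 A.m^2
2m = 238000000000 A.m^2
r^3 = 1201^3 = 1732323601
B = (4pi*10^-7) * 238000000000 / (4*pi * 1732323601) * 1e9
= 299079.620622 / 21769020394.17 * 1e9
= 13738.7726 nT

13738.7726


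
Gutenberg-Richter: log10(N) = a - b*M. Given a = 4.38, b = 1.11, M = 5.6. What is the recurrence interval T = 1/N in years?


log10(N) = 4.38 - 1.11*5.6 = -1.836
N = 10^-1.836 = 0.014588
T = 1/N = 1/0.014588 = 68.5488 years

68.5488


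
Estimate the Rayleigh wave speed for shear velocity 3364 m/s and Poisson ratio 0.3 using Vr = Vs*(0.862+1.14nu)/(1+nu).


Numerator factor = 0.862 + 1.14*0.3 = 1.204
Denominator = 1 + 0.3 = 1.3
Vr = 3364 * 1.204 / 1.3 = 3115.58 m/s

3115.58


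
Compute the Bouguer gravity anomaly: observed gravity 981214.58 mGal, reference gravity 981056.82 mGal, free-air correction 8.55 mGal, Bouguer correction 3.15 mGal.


BA = g_obs - g_ref + FAC - BC
= 981214.58 - 981056.82 + 8.55 - 3.15
= 163.16 mGal

163.16


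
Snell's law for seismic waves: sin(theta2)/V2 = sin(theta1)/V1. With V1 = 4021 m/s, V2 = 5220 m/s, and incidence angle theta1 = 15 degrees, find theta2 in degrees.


sin(theta1) = sin(15 deg) = 0.258819
sin(theta2) = V2/V1 * sin(theta1) = 5220/4021 * 0.258819 = 0.335995
theta2 = arcsin(0.335995) = 19.633 degrees

19.633


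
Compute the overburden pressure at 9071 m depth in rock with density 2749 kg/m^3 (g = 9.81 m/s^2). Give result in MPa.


P = rho * g * z / 1e6
= 2749 * 9.81 * 9071 / 1e6
= 244623915.99 / 1e6
= 244.6239 MPa

244.6239


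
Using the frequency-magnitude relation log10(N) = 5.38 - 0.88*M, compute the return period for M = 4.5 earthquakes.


log10(N) = 5.38 - 0.88*4.5 = 1.42
N = 10^1.42 = 26.30268
T = 1/N = 1/26.30268 = 0.038 years

0.038


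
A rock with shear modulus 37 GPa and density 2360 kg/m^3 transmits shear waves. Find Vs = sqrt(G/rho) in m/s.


Convert G to Pa: G = 37e9 Pa
Compute G/rho = 37e9 / 2360 = 15677966.1017
Vs = sqrt(15677966.1017) = 3959.54 m/s

3959.54


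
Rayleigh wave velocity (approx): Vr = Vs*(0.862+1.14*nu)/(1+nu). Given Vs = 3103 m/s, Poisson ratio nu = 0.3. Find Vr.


Numerator factor = 0.862 + 1.14*0.3 = 1.204
Denominator = 1 + 0.3 = 1.3
Vr = 3103 * 1.204 / 1.3 = 2873.86 m/s

2873.86


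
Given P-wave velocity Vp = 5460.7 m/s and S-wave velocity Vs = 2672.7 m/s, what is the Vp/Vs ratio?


Vp/Vs = 5460.7 / 2672.7
= 2.0431

2.0431


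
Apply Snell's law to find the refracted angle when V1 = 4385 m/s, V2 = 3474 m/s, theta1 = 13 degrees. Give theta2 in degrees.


sin(theta1) = sin(13 deg) = 0.224951
sin(theta2) = V2/V1 * sin(theta1) = 3474/4385 * 0.224951 = 0.178217
theta2 = arcsin(0.178217) = 10.2659 degrees

10.2659


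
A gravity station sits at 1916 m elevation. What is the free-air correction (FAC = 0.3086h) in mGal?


FAC = 0.3086 * h
= 0.3086 * 1916
= 591.2776 mGal

591.2776


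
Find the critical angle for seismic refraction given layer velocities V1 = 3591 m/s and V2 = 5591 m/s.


V1/V2 = 3591/5591 = 0.642282
theta_c = arcsin(0.642282) = 39.9622 degrees

39.9622


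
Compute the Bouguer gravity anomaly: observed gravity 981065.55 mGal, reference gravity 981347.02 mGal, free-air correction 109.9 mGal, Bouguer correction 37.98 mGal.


BA = g_obs - g_ref + FAC - BC
= 981065.55 - 981347.02 + 109.9 - 37.98
= -209.55 mGal

-209.55


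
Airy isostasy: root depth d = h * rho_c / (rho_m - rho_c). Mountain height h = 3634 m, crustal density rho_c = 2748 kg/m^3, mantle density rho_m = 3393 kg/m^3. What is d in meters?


rho_m - rho_c = 3393 - 2748 = 645
d = 3634 * 2748 / 645
= 9986232 / 645
= 15482.53 m

15482.53


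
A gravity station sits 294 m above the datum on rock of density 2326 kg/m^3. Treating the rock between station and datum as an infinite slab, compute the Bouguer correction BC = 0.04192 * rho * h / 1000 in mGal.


BC = 0.04192 * rho * h / 1000
= 0.04192 * 2326 * 294 / 1000
= 28.6667 mGal

28.6667


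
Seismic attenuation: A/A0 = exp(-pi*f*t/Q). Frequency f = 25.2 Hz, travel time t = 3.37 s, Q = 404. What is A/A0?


pi*f*t/Q = pi*25.2*3.37/404 = 0.660388
A/A0 = exp(-0.660388) = 0.516651

0.516651


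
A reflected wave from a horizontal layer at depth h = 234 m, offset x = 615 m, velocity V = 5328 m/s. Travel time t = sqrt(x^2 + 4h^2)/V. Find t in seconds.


x^2 + 4h^2 = 615^2 + 4*234^2 = 378225 + 219024 = 597249
sqrt(597249) = 772.8189
t = 772.8189 / 5328 = 0.145 s

0.145


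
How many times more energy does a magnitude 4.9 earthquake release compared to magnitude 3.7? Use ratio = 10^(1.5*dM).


M2 - M1 = 4.9 - 3.7 = 1.2
1.5 * 1.2 = 1.8
ratio = 10^1.8 = 63.1

63.1


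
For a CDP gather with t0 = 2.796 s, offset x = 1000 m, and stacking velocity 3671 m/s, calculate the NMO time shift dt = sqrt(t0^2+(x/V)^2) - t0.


x/Vnmo = 1000/3671 = 0.272405
(x/Vnmo)^2 = 0.074205
t0^2 = 7.817616
sqrt(7.817616 + 0.074205) = 2.809238
dt = 2.809238 - 2.796 = 0.013238

0.013238


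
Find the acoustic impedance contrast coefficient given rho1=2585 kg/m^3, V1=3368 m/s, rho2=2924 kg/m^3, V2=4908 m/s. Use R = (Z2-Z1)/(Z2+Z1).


Z1 = 2585 * 3368 = 8706280
Z2 = 2924 * 4908 = 14350992
R = (14350992 - 8706280) / (14350992 + 8706280) = 5644712 / 23057272 = 0.2448

0.2448


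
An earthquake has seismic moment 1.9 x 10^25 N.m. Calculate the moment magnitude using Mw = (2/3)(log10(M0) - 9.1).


log10(M0) = log10(1.9 x 10^25) = 25.2788
Mw = 2/3 * (25.2788 - 9.1)
= 2/3 * 16.1788
= 10.79

10.79


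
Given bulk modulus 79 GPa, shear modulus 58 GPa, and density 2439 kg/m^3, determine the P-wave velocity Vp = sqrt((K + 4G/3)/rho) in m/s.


First compute the effective modulus:
K + 4G/3 = 79e9 + 4*58e9/3 = 156333333333.33 Pa
Then divide by density:
156333333333.33 / 2439 = 64097307.6397 Pa/(kg/m^3)
Take the square root:
Vp = sqrt(64097307.6397) = 8006.08 m/s

8006.08


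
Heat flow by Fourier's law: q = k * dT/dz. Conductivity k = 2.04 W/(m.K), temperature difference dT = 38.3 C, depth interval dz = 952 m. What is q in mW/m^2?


q = k * dT / dz * 1000
= 2.04 * 38.3 / 952 * 1000
= 0.082071 * 1000
= 82.0714 mW/m^2

82.0714


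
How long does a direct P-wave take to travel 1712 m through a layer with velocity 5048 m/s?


t = x / V
= 1712 / 5048
= 0.3391 s

0.3391


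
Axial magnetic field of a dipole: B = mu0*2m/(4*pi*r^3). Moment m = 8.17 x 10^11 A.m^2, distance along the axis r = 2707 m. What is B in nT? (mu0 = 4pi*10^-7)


m = 8.17 x 10^11 = 817000000000 A.m^2
2m = 1634000000000 A.m^2
r^3 = 2707^3 = 19836487243
B = (4pi*10^-7) * 1634000000000 / (4*pi * 19836487243) * 1e9
= 2053344.958386 / 249272650382.55 * 1e9
= 8237.3456 nT

8237.3456


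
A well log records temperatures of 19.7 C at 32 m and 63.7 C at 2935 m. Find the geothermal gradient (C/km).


dT = 63.7 - 19.7 = 44.0 C
dz = 2935 - 32 = 2903 m
gradient = dT/dz * 1000 = 44.0/2903 * 1000 = 15.1567 C/km

15.1567


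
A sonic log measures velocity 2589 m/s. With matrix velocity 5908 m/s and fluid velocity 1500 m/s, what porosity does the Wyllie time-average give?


1/V - 1/Vm = 1/2589 - 1/5908 = 0.00021699
1/Vf - 1/Vm = 1/1500 - 1/5908 = 0.0004974
phi = 0.00021699 / 0.0004974 = 0.4362

0.4362


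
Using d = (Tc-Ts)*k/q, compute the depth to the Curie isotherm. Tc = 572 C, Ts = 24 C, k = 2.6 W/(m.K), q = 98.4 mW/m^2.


T_Curie - T_surf = 572 - 24 = 548 C
Convert q to W/m^2: 98.4 mW/m^2 = 0.0984 W/m^2
d = 548 * 2.6 / 0.0984 = 14479.67 m

14479.67


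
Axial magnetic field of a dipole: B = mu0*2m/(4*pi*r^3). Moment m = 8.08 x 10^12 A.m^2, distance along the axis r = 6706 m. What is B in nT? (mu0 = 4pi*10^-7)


m = 8.08 x 10^12 = 8080000000000 A.m^2
2m = 16160000000000 A.m^2
r^3 = 6706^3 = 301571743816
B = (4pi*10^-7) * 16160000000000 / (4*pi * 301571743816) * 1e9
= 20307254.912804 / 3789662299610.44 * 1e9
= 5358.5922 nT

5358.5922


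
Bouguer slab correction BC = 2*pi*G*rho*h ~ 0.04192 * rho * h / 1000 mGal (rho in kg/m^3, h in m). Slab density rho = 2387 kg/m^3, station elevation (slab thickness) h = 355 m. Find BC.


BC = 0.04192 * rho * h / 1000
= 0.04192 * 2387 * 355 / 1000
= 35.5224 mGal

35.5224


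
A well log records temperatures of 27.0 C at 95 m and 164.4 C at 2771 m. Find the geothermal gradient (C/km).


dT = 164.4 - 27.0 = 137.4 C
dz = 2771 - 95 = 2676 m
gradient = dT/dz * 1000 = 137.4/2676 * 1000 = 51.3453 C/km

51.3453


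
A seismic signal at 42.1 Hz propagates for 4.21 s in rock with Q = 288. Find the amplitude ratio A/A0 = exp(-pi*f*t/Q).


pi*f*t/Q = pi*42.1*4.21/288 = 1.933399
A/A0 = exp(-1.933399) = 0.144656

0.144656


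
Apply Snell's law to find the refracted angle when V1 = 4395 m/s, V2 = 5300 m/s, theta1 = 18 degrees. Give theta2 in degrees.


sin(theta1) = sin(18 deg) = 0.309017
sin(theta2) = V2/V1 * sin(theta1) = 5300/4395 * 0.309017 = 0.372648
theta2 = arcsin(0.372648) = 21.879 degrees

21.879


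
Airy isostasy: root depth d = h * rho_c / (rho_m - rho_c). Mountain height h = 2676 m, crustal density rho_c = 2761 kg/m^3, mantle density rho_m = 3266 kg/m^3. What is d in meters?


rho_m - rho_c = 3266 - 2761 = 505
d = 2676 * 2761 / 505
= 7388436 / 505
= 14630.57 m

14630.57


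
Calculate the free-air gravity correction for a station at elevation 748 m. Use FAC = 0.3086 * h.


FAC = 0.3086 * h
= 0.3086 * 748
= 230.8328 mGal

230.8328


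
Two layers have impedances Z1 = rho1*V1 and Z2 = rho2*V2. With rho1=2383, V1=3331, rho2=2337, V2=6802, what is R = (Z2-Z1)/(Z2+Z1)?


Z1 = 2383 * 3331 = 7937773
Z2 = 2337 * 6802 = 15896274
R = (15896274 - 7937773) / (15896274 + 7937773) = 7958501 / 23834047 = 0.3339

0.3339


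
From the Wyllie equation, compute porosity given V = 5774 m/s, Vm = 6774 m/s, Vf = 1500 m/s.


1/V - 1/Vm = 1/5774 - 1/6774 = 2.557e-05
1/Vf - 1/Vm = 1/1500 - 1/6774 = 0.00051904
phi = 2.557e-05 / 0.00051904 = 0.0493

0.0493


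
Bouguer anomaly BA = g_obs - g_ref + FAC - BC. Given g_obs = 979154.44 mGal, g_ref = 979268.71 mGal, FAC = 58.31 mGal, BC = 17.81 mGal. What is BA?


BA = g_obs - g_ref + FAC - BC
= 979154.44 - 979268.71 + 58.31 - 17.81
= -73.77 mGal

-73.77


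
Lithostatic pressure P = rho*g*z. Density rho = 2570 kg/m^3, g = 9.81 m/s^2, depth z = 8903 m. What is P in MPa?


P = rho * g * z / 1e6
= 2570 * 9.81 * 8903 / 1e6
= 224459765.1 / 1e6
= 224.4598 MPa

224.4598


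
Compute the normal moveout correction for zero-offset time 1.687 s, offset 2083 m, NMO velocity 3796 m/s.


x/Vnmo = 2083/3796 = 0.548736
(x/Vnmo)^2 = 0.301111
t0^2 = 2.845969
sqrt(2.845969 + 0.301111) = 1.774001
dt = 1.774001 - 1.687 = 0.087001

0.087001


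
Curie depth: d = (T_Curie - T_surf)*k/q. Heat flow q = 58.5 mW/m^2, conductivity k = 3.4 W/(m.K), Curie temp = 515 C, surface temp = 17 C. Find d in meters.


T_Curie - T_surf = 515 - 17 = 498 C
Convert q to W/m^2: 58.5 mW/m^2 = 0.0585 W/m^2
d = 498 * 3.4 / 0.0585 = 28943.59 m

28943.59


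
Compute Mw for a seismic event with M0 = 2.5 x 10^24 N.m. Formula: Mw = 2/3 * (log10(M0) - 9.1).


log10(M0) = log10(2.5 x 10^24) = 24.3979
Mw = 2/3 * (24.3979 - 9.1)
= 2/3 * 15.2979
= 10.2

10.2


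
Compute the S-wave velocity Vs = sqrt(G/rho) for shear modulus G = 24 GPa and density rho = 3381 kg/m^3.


Convert G to Pa: G = 24e9 Pa
Compute G/rho = 24e9 / 3381 = 7098491.5705
Vs = sqrt(7098491.5705) = 2664.3 m/s

2664.3


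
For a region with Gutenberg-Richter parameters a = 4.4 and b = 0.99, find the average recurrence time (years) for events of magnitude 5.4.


log10(N) = 4.4 - 0.99*5.4 = -0.946
N = 10^-0.946 = 0.11324
T = 1/N = 1/0.11324 = 8.8308 years

8.8308


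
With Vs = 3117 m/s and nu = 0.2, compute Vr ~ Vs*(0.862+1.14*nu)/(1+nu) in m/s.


Numerator factor = 0.862 + 1.14*0.2 = 1.09
Denominator = 1 + 0.2 = 1.2
Vr = 3117 * 1.09 / 1.2 = 2831.28 m/s

2831.28


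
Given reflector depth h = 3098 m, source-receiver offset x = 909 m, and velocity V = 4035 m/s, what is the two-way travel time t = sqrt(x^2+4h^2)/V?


x^2 + 4h^2 = 909^2 + 4*3098^2 = 826281 + 38390416 = 39216697
sqrt(39216697) = 6262.3236
t = 6262.3236 / 4035 = 1.552 s

1.552


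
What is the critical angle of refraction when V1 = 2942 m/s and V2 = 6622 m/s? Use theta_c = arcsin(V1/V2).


V1/V2 = 2942/6622 = 0.444277
theta_c = arcsin(0.444277) = 26.3771 degrees

26.3771


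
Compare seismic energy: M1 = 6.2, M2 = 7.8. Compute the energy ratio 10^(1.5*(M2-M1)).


M2 - M1 = 7.8 - 6.2 = 1.6
1.5 * 1.6 = 2.4
ratio = 10^2.4 = 251.19

251.19
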